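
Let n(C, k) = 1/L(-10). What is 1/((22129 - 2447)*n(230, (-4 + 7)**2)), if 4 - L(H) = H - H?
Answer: 2/9841 ≈ 0.00020323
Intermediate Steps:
L(H) = 4 (L(H) = 4 - (H - H) = 4 - 1*0 = 4 + 0 = 4)
n(C, k) = 1/4
1/((22129 - 2447)*n(230, (-4 + 7)**2)) = 1/((22129 - 2447)*(1/4)) = 4/19682 = (1/19682)*4 = 2/9841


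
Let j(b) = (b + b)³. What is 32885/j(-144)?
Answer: -32885/23887872 ≈ -0.0013766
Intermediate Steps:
j(b) = 8*b³ (j(b) = (2*b)³ = 8*b³)
32885/j(-144) = 32885/((8*(-144)³)) = 32885/((8*(-2985984))) = 32885/(-23887872) = 32885*(-1/23887872) = -32885/23887872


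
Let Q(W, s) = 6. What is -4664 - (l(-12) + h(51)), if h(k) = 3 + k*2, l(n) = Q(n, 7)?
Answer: -4775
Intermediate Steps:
l(n) = 6
h(k) = 3 + 2*k
-4664 - (l(-12) + h(51)) = -4664 - (6 + (3 + 2*51)) = -4664 - (6 + (3 + 102)) = -4664 - (6 + 105) = -4664 - 1*111 = -4664 - 111 = -4775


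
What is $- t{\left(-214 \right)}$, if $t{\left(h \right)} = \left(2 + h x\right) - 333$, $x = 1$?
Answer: $545$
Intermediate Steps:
$t{\left(h \right)} = -331 + h$ ($t{\left(h \right)} = \left(2 + h 1\right) - 333 = \left(2 + h\right) - 333 = -331 + h$)
$- t{\left(-214 \right)} = - (-331 - 214) = \left(-1\right) \left(-545\right) = 545$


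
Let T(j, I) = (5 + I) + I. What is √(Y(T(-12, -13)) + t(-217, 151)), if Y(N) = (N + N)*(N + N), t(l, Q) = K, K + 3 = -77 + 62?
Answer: 3*√194 ≈ 41.785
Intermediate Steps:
T(j, I) = 5 + 2*I
K = -18 (K = -3 + (-77 + 62) = -3 - 15 = -18)
t(l, Q) = -18
Y(N) = 4*N² (Y(N) = (2*N)*(2*N) = 4*N²)
√(Y(T(-12, -13)) + t(-217, 151)) = √(4*(5 + 2*(-13))² - 18) = √(4*(5 - 26)² - 18) = √(4*(-21)² - 18) = √(4*441 - 18) = √(1764 - 18) = √1746 = 3*√194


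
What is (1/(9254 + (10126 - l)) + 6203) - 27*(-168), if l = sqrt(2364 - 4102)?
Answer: 2016709777681/187793069 + I*sqrt(1738)/375586138 ≈ 10739.0 + 1.11e-7*I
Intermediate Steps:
l = I*sqrt(1738) (l = sqrt(-1738) = I*sqrt(1738) ≈ 41.689*I)
(1/(9254 + (10126 - l)) + 6203) - 27*(-168) = (1/(9254 + (10126 - I*sqrt(1738))) + 6203) - 27*(-168) = (1/(9254 + (10126 - I*sqrt(1738))) + 6203) + 4536 = (1/(19380 - I*sqrt(1738)) + 6203) + 4536 = (6203 + 1/(19380 - I*sqrt(1738))) + 4536 = 10739 + 1/(19380 - I*sqrt(1738))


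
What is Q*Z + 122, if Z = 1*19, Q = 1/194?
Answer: 23687/194 ≈ 122.10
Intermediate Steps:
Q = 1/194 ≈ 0.0051546
Z = 19
Q*Z + 122 = (1/194)*19 + 122 = 19/194 + 122 = 23687/194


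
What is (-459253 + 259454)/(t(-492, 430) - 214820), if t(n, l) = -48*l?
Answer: 199799/235460 ≈ 0.84855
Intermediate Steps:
(-459253 + 259454)/(t(-492, 430) - 214820) = (-459253 + 259454)/(-48*430 - 214820) = -199799/(-20640 - 214820) = -199799/(-235460) = -199799*(-1/235460) = 199799/235460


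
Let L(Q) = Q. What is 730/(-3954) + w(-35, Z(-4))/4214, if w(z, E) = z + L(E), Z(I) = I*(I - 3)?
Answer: -221707/1190154 ≈ -0.18628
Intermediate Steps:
Z(I) = I*(-3 + I)
w(z, E) = E + z (w(z, E) = z + E = E + z)
730/(-3954) + w(-35, Z(-4))/4214 = 730/(-3954) + (-4*(-3 - 4) - 35)/4214 = 730*(-1/3954) + (-4*(-7) - 35)*(1/4214) = -365/1977 + (28 - 35)*(1/4214) = -365/1977 - 7*1/4214 = -365/1977 - 1/602 = -221707/1190154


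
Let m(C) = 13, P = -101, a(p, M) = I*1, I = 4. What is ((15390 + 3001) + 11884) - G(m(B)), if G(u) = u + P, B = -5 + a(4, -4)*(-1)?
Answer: 30363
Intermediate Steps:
a(p, M) = 4 (a(p, M) = 4*1 = 4)
B = -9 (B = -5 + 4*(-1) = -5 - 4 = -9)
G(u) = -101 + u (G(u) = u - 101 = -101 + u)
((15390 + 3001) + 11884) - G(m(B)) = ((15390 + 3001) + 11884) - (-101 + 13) = (18391 + 11884) - 1*(-88) = 30275 + 88 = 30363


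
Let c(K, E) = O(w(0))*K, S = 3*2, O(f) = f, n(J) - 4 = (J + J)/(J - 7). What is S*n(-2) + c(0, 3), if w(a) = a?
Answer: 80/3 ≈ 26.667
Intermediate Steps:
n(J) = 4 + 2*J/(-7 + J) (n(J) = 4 + (J + J)/(J - 7) = 4 + (2*J)/(-7 + J) = 4 + 2*J/(-7 + J))
S = 6
c(K, E) = 0 (c(K, E) = 0*K = 0)
S*n(-2) + c(0, 3) = 6*(2*(-14 + 3*(-2))/(-7 - 2)) + 0 = 6*(2*(-14 - 6)/(-9)) + 0 = 6*(2*(-⅑)*(-20)) + 0 = 6*(40/9) + 0 = 80/3 + 0 = 80/3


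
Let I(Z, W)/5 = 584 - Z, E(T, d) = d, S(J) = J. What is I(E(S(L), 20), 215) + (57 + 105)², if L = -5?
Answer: 29064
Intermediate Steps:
I(Z, W) = 2920 - 5*Z (I(Z, W) = 5*(584 - Z) = 2920 - 5*Z)
I(E(S(L), 20), 215) + (57 + 105)² = (2920 - 5*20) + (57 + 105)² = (2920 - 100) + 162² = 2820 + 26244 = 29064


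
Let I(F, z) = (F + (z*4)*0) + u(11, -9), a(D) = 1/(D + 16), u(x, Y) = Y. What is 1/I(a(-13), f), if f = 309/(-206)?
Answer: -3/26 ≈ -0.11538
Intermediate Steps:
f = -3/2 (f = 309*(-1/206) = -3/2 ≈ -1.5000)
a(D) = 1/(16 + D)
I(F, z) = -9 + F (I(F, z) = (F + (z*4)*0) - 9 = (F + (4*z)*0) - 9 = (F + 0) - 9 = F - 9 = -9 + F)
1/I(a(-13), f) = 1/(-9 + 1/(16 - 13)) = 1/(-9 + 1/3) = 1/(-9 + ⅓) = 1/(-26/3) = -3/26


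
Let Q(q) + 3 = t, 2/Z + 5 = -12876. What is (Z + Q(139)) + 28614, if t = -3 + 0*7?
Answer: 368499646/12881 ≈ 28608.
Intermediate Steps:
Z = -2/12881 (Z = 2/(-5 - 12876) = 2/(-12881) = 2*(-1/12881) = -2/12881 ≈ -0.00015527)
t = -3 (t = -3 + 0 = -3)
Q(q) = -6 (Q(q) = -3 - 3 = -6)
(Z + Q(139)) + 28614 = (-2/12881 - 6) + 28614 = -77288/12881 + 28614 = 368499646/12881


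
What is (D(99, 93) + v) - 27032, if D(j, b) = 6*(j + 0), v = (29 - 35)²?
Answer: -26402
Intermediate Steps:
v = 36 (v = (-6)² = 36)
D(j, b) = 6*j
(D(99, 93) + v) - 27032 = (6*99 + 36) - 27032 = (594 + 36) - 27032 = 630 - 27032 = -26402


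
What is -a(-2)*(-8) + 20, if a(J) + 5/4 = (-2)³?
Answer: -54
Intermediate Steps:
a(J) = -37/4 (a(J) = -5/4 + (-2)³ = -5/4 - 8 = -37/4)
-a(-2)*(-8) + 20 = -1*(-37/4)*(-8) + 20 = (37/4)*(-8) + 20 = -74 + 20 = -54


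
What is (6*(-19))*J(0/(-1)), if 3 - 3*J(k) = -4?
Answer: -266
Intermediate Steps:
J(k) = 7/3 (J(k) = 1 - 1/3*(-4) = 1 + 4/3 = 7/3)
(6*(-19))*J(0/(-1)) = (6*(-19))*(7/3) = -114*7/3 = -266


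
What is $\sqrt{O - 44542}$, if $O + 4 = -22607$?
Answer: $i \sqrt{67153} \approx 259.14 i$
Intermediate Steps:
$O = -22611$ ($O = -4 - 22607 = -22611$)
$\sqrt{O - 44542} = \sqrt{-22611 - 44542} = \sqrt{-67153} = i \sqrt{67153}$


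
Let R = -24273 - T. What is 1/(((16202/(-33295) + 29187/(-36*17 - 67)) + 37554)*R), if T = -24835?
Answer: 22607305/476582715701614 ≈ 4.7436e-8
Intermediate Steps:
R = 562 (R = -24273 - 1*(-24835) = -24273 + 24835 = 562)
1/(((16202/(-33295) + 29187/(-36*17 - 67)) + 37554)*R) = 1/(((16202/(-33295) + 29187/(-36*17 - 67)) + 37554)*562) = (1/562)/((16202*(-1/33295) + 29187/(-612 - 67)) + 37554) = (1/562)/((-16202/33295 + 29187/(-679)) + 37554) = (1/562)/((-16202/33295 + 29187*(-1/679)) + 37554) = (1/562)/((-16202/33295 - 29187/679) + 37554) = (1/562)/(-982782323/22607305 + 37554) = (1/562)/(848011949647/22607305) = (22607305/848011949647)*(1/562) = 22607305/476582715701614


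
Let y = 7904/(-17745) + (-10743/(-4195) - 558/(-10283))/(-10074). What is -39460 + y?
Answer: -17148089183537327/434564001690 ≈ -39460.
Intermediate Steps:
y = -193676849927/434564001690 (y = 7904*(-1/17745) + (-10743*(-1/4195) - 558*(-1/10283))*(-1/10074) = -608/1365 + (10743/4195 + 558/10283)*(-1/10074) = -608/1365 + (112811079/43137185)*(-1/10074) = -608/1365 - 37603693/144854667230 = -193676849927/434564001690 ≈ -0.44568)
-39460 + y = -39460 - 193676849927/434564001690 = -17148089183537327/434564001690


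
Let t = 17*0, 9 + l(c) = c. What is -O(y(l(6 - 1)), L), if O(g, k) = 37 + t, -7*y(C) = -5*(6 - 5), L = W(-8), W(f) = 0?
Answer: -37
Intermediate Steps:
l(c) = -9 + c
t = 0
L = 0
y(C) = 5/7 (y(C) = -(-5)*(6 - 5)/7 = -(-5)/7 = -⅐*(-5) = 5/7)
O(g, k) = 37 (O(g, k) = 37 + 0 = 37)
-O(y(l(6 - 1)), L) = -1*37 = -37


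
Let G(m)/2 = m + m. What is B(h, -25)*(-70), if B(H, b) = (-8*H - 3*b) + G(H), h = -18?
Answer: -10290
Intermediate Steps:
G(m) = 4*m (G(m) = 2*(m + m) = 2*(2*m) = 4*m)
B(H, b) = -4*H - 3*b (B(H, b) = (-8*H - 3*b) + 4*H = -4*H - 3*b)
B(h, -25)*(-70) = (-4*(-18) - 3*(-25))*(-70) = (72 + 75)*(-70) = 147*(-70) = -10290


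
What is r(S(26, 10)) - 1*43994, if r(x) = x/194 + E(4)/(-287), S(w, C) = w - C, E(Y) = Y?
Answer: -1224747058/27839 ≈ -43994.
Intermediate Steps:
r(x) = -4/287 + x/194 (r(x) = x/194 + 4/(-287) = x*(1/194) + 4*(-1/287) = x/194 - 4/287 = -4/287 + x/194)
r(S(26, 10)) - 1*43994 = (-4/287 + (26 - 1*10)/194) - 1*43994 = (-4/287 + (26 - 10)/194) - 43994 = (-4/287 + (1/194)*16) - 43994 = (-4/287 + 8/97) - 43994 = 1908/27839 - 43994 = -1224747058/27839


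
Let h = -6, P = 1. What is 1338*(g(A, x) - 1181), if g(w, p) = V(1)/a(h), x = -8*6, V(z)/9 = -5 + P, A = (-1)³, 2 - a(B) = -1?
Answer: -1596234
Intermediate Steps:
a(B) = 3 (a(B) = 2 - 1*(-1) = 2 + 1 = 3)
A = -1
V(z) = -36 (V(z) = 9*(-5 + 1) = 9*(-4) = -36)
x = -48
g(w, p) = -12 (g(w, p) = -36/3 = -36*⅓ = -12)
1338*(g(A, x) - 1181) = 1338*(-12 - 1181) = 1338*(-1193) = -1596234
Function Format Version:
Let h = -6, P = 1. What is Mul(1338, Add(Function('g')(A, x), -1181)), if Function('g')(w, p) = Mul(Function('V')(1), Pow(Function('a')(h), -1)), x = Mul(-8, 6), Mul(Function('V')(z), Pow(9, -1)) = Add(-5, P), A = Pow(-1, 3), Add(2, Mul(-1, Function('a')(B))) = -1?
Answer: -1596234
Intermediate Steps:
Function('a')(B) = 3 (Function('a')(B) = Add(2, Mul(-1, -1)) = Add(2, 1) = 3)
A = -1
Function('V')(z) = -36 (Function('V')(z) = Mul(9, Add(-5, 1)) = Mul(9, -4) = -36)
x = -48
Function('g')(w, p) = -12 (Function('g')(w, p) = Mul(-36, Pow(3, -1)) = Mul(-36, Rational(1, 3)) = -12)
Mul(1338, Add(Function('g')(A, x), -1181)) = Mul(1338, Add(-12, -1181)) = Mul(1338, -1193) = -1596234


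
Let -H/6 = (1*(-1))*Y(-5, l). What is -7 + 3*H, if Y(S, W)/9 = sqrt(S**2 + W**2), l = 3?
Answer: -7 + 162*sqrt(34) ≈ 937.61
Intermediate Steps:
Y(S, W) = 9*sqrt(S**2 + W**2)
H = 54*sqrt(34) (H = -6*1*(-1)*9*sqrt((-5)**2 + 3**2) = -(-6)*9*sqrt(25 + 9) = -(-6)*9*sqrt(34) = -(-54)*sqrt(34) = 54*sqrt(34) ≈ 314.87)
-7 + 3*H = -7 + 3*(54*sqrt(34)) = -7 + 162*sqrt(34)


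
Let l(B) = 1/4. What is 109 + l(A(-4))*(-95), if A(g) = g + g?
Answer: 341/4 ≈ 85.250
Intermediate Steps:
A(g) = 2*g
l(B) = ¼
109 + l(A(-4))*(-95) = 109 + (¼)*(-95) = 109 - 95/4 = 341/4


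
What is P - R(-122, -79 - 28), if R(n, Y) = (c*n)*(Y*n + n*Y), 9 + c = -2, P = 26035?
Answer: -35010901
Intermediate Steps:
c = -11 (c = -9 - 2 = -11)
R(n, Y) = -22*Y*n² (R(n, Y) = (-11*n)*(Y*n + n*Y) = (-11*n)*(Y*n + Y*n) = (-11*n)*(2*Y*n) = -22*Y*n²)
P - R(-122, -79 - 28) = 26035 - (-22)*(-79 - 28)*(-122)² = 26035 - (-22)*(-107)*14884 = 26035 - 1*35036936 = 26035 - 35036936 = -35010901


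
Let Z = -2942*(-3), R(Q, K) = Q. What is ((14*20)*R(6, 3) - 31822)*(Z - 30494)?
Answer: 653116856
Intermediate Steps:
Z = 8826
((14*20)*R(6, 3) - 31822)*(Z - 30494) = ((14*20)*6 - 31822)*(8826 - 30494) = (280*6 - 31822)*(-21668) = (1680 - 31822)*(-21668) = -30142*(-21668) = 653116856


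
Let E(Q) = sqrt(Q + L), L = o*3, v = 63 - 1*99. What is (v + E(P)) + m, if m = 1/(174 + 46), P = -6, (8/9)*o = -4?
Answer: -7919/220 + I*sqrt(78)/2 ≈ -35.995 + 4.4159*I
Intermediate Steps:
v = -36 (v = 63 - 99 = -36)
o = -9/2 (o = (9/8)*(-4) = -9/2 ≈ -4.5000)
m = 1/220 ≈ 0.0045455
L = -27/2 (L = -9/2*3 = -27/2 ≈ -13.500)
E(Q) = sqrt(-27/2 + Q) (E(Q) = sqrt(Q - 27/2) = sqrt(-27/2 + Q))
(v + E(P)) + m = (-36 + sqrt(-54 + 4*(-6))/2) + 1/220 = (-36 + sqrt(-54 - 24)/2) + 1/220 = (-36 + sqrt(-78)/2) + 1/220 = (-36 + (I*sqrt(78))/2) + 1/220 = (-36 + I*sqrt(78)/2) + 1/220 = -7919/220 + I*sqrt(78)/2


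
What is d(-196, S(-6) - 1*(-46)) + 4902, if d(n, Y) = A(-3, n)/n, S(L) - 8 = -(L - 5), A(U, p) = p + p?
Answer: 4904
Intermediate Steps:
A(U, p) = 2*p
S(L) = 13 - L (S(L) = 8 - (L - 5) = 8 - (-5 + L) = 8 + (5 - L) = 13 - L)
d(n, Y) = 2 (d(n, Y) = (2*n)/n = 2)
d(-196, S(-6) - 1*(-46)) + 4902 = 2 + 4902 = 4904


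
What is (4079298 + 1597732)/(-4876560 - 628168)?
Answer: -2838515/2752364 ≈ -1.0313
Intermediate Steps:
(4079298 + 1597732)/(-4876560 - 628168) = 5677030/(-5504728) = 5677030*(-1/5504728) = -2838515/2752364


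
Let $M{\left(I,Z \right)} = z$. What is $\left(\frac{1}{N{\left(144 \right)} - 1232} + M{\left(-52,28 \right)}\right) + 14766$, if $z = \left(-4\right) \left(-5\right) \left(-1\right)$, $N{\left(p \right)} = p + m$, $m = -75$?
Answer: $\frac{17149597}{1163} \approx 14746.0$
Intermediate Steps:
$N{\left(p \right)} = -75 + p$ ($N{\left(p \right)} = p - 75 = -75 + p$)
$z = -20$ ($z = 20 \left(-1\right) = -20$)
$M{\left(I,Z \right)} = -20$
$\left(\frac{1}{N{\left(144 \right)} - 1232} + M{\left(-52,28 \right)}\right) + 14766 = \left(\frac{1}{\left(-75 + 144\right) - 1232} - 20\right) + 14766 = \left(\frac{1}{69 - 1232} - 20\right) + 14766 = \left(\frac{1}{-1163} - 20\right) + 14766 = \left(- \frac{1}{1163} - 20\right) + 14766 = - \frac{23261}{1163} + 14766 = \frac{17149597}{1163}$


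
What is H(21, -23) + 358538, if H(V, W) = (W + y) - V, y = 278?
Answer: 358772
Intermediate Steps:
H(V, W) = 278 + W - V (H(V, W) = (W + 278) - V = (278 + W) - V = 278 + W - V)
H(21, -23) + 358538 = (278 - 23 - 1*21) + 358538 = (278 - 23 - 21) + 358538 = 234 + 358538 = 358772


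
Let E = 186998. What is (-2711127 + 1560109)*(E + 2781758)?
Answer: -3417091593608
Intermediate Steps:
(-2711127 + 1560109)*(E + 2781758) = (-2711127 + 1560109)*(186998 + 2781758) = -1151018*2968756 = -3417091593608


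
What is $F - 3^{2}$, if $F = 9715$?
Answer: $9706$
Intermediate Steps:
$F - 3^{2} = 9715 - 3^{2} = 9715 - 9 = 9706$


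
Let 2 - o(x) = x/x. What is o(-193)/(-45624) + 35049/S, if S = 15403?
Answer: 1599060173/702746472 ≈ 2.2754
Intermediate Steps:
o(x) = 1 (o(x) = 2 - x/x = 2 - 1*1 = 2 - 1 = 1)
o(-193)/(-45624) + 35049/S = 1/(-45624) + 35049/15403 = 1*(-1/45624) + 35049*(1/15403) = -1/45624 + 35049/15403 = 1599060173/702746472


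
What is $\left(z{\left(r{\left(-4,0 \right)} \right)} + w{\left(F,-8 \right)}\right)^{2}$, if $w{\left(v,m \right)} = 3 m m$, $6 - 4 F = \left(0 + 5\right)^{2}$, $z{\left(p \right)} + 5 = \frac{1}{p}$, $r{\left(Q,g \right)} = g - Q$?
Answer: $\frac{561001}{16} \approx 35063.0$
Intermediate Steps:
$z{\left(p \right)} = -5 + \frac{1}{p}$
$F = - \frac{19}{4}$ ($F = \frac{3}{2} - \frac{\left(0 + 5\right)^{2}}{4} = \frac{3}{2} - \frac{5^{2}}{4} = \frac{3}{2} - \frac{25}{4} = - \frac{19}{4} \approx -4.75$)
$w{\left(v,m \right)} = 3 m^{2}$
$\left(z{\left(r{\left(-4,0 \right)} \right)} + w{\left(F,-8 \right)}\right)^{2} = \left(\left(-5 + \frac{1}{0 - -4}\right) + 3 \left(-8\right)^{2}\right)^{2} = \left(\left(-5 + \frac{1}{0 + 4}\right) + 3 \cdot 64\right)^{2} = \left(\left(-5 + \frac{1}{4}\right) + 192\right)^{2} = \left(- \frac{19}{4} + 192\right)^{2} = \left(\frac{749}{4}\right)^{2} = \frac{561001}{16}$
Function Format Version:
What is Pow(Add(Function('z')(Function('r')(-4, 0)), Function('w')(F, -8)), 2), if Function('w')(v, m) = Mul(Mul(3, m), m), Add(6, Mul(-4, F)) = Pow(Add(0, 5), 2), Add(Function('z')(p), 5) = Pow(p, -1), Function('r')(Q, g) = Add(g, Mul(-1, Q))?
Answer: Rational(561001, 16) ≈ 35063.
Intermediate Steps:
Function('z')(p) = Add(-5, Pow(p, -1))
F = Rational(-19, 4) (F = Add(Rational(3, 2), Mul(Rational(-1, 4), Pow(Add(0, 5), 2))) = Add(Rational(3, 2), Mul(Rational(-1, 4), Pow(5, 2))) = Add(Rational(3, 2), Mul(Rational(-1, 4), 25)) = Add(Rational(3, 2), Rational(-25, 4)) = Rational(-19, 4) ≈ -4.7500)
Function('w')(v, m) = Mul(3, Pow(m, 2))
Pow(Add(Function('z')(Function('r')(-4, 0)), Function('w')(F, -8)), 2) = Pow(Add(Add(-5, Pow(Add(0, Mul(-1, -4)), -1)), Mul(3, Pow(-8, 2))), 2) = Pow(Add(Add(-5, Pow(Add(0, 4), -1)), Mul(3, 64)), 2) = Pow(Add(Add(-5, Pow(4, -1)), 192), 2) = Pow(Add(Add(-5, Rational(1, 4)), 192), 2) = Pow(Add(Rational(-19, 4), 192), 2) = Pow(Rational(749, 4), 2) = Rational(561001, 16)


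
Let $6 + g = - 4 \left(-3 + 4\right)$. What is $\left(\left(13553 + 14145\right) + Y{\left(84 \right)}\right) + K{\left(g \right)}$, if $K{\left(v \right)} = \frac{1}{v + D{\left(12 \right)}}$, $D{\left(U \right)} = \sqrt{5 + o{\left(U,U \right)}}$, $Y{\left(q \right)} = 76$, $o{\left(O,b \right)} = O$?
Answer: $\frac{2305232}{83} - \frac{\sqrt{17}}{83} \approx 27774.0$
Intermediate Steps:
$D{\left(U \right)} = \sqrt{5 + U}$
$g = -10$ ($g = -6 - 4 \left(-3 + 4\right) = -6 - 4 = -10$)
$K{\left(v \right)} = \frac{1}{v + \sqrt{17}}$ ($K{\left(v \right)} = \frac{1}{v + \sqrt{5 + 12}} = \frac{1}{v + \sqrt{17}}$)
$\left(\left(13553 + 14145\right) + Y{\left(84 \right)}\right) + K{\left(g \right)} = \left(\left(13553 + 14145\right) + 76\right) + \frac{1}{-10 + \sqrt{17}} = \left(27698 + 76\right) + \frac{1}{-10 + \sqrt{17}} = 27774 + \frac{1}{-10 + \sqrt{17}}$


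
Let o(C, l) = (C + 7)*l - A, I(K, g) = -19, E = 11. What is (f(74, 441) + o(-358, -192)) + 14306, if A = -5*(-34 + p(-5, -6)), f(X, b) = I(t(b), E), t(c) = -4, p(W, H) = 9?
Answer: 81554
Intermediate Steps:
f(X, b) = -19
A = 125 (A = -5*(-34 + 9) = -5*(-25) = 125)
o(C, l) = -125 + l*(7 + C) (o(C, l) = (C + 7)*l - 1*125 = (7 + C)*l - 125 = l*(7 + C) - 125 = -125 + l*(7 + C))
(f(74, 441) + o(-358, -192)) + 14306 = (-19 + (-125 + 7*(-192) - 358*(-192))) + 14306 = (-19 + (-125 - 1344 + 68736)) + 14306 = (-19 + 67267) + 14306 = 67248 + 14306 = 81554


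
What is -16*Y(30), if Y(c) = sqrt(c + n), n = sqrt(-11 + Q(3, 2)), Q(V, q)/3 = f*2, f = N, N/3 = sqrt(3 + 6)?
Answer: -16*sqrt(30 + sqrt(43)) ≈ -96.740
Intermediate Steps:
N = 9 (N = 3*sqrt(3 + 6) = 3*sqrt(9) = 3*3 = 9)
f = 9
Q(V, q) = 54 (Q(V, q) = 3*(9*2) = 3*18 = 54)
n = sqrt(43) (n = sqrt(-11 + 54) = sqrt(43) ≈ 6.5574)
Y(c) = sqrt(c + sqrt(43))
-16*Y(30) = -16*sqrt(30 + sqrt(43))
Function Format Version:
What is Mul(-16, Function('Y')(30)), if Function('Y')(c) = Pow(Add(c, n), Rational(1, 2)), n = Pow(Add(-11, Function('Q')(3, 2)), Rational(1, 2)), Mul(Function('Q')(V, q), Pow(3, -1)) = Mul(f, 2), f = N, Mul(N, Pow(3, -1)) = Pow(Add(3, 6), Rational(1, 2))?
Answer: Mul(-16, Pow(Add(30, Pow(43, Rational(1, 2))), Rational(1, 2))) ≈ -96.740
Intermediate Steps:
N = 9 (N = Mul(3, Pow(Add(3, 6), Rational(1, 2))) = Mul(3, Pow(9, Rational(1, 2))) = Mul(3, 3) = 9)
f = 9
Function('Q')(V, q) = 54 (Function('Q')(V, q) = Mul(3, Mul(9, 2)) = Mul(3, 18) = 54)
n = Pow(43, Rational(1, 2)) (n = Pow(Add(-11, 54), Rational(1, 2)) = Pow(43, Rational(1, 2)) ≈ 6.5574)
Function('Y')(c) = Pow(Add(c, Pow(43, Rational(1, 2))), Rational(1, 2))
Mul(-16, Function('Y')(30)) = Mul(-16, Pow(Add(30, Pow(43, Rational(1, 2))), Rational(1, 2)))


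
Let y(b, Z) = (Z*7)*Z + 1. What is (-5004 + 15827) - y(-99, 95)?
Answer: -52353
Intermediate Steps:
y(b, Z) = 1 + 7*Z² (y(b, Z) = (7*Z)*Z + 1 = 7*Z² + 1 = 1 + 7*Z²)
(-5004 + 15827) - y(-99, 95) = (-5004 + 15827) - (1 + 7*95²) = 10823 - (1 + 7*9025) = 10823 - (1 + 63175) = 10823 - 1*63176 = 10823 - 63176 = -52353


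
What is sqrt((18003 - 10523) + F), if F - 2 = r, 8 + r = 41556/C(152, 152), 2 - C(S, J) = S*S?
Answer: 2*sqrt(249245733799)/11551 ≈ 86.442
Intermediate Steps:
C(S, J) = 2 - S**2 (C(S, J) = 2 - S*S = 2 - S**2)
r = -113186/11551 (r = -8 + 41556/(2 - 1*152**2) = -8 + 41556/(2 - 1*23104) = -8 + 41556/(2 - 23104) = -8 + 41556/(-23102) = -8 + 41556*(-1/23102) = -8 - 20778/11551 = -113186/11551 ≈ -9.7988)
F = -90084/11551 (F = 2 - 113186/11551 = -90084/11551 ≈ -7.7988)
sqrt((18003 - 10523) + F) = sqrt((18003 - 10523) - 90084/11551) = sqrt(7480 - 90084/11551) = sqrt(86311396/11551) = 2*sqrt(249245733799)/11551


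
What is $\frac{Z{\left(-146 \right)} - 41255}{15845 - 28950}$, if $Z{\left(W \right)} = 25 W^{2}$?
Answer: $- \frac{98329}{2621} \approx -37.516$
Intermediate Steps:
$\frac{Z{\left(-146 \right)} - 41255}{15845 - 28950} = \frac{25 \left(-146\right)^{2} - 41255}{15845 - 28950} = \frac{25 \cdot 21316 - 41255}{-13105} = \left(532900 - 41255\right) \left(- \frac{1}{13105}\right) = 491645 \left(- \frac{1}{13105}\right) = - \frac{98329}{2621}$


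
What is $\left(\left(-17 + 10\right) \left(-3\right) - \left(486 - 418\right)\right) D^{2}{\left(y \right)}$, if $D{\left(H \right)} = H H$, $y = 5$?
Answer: $-29375$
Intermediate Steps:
$D{\left(H \right)} = H^{2}$
$\left(\left(-17 + 10\right) \left(-3\right) - \left(486 - 418\right)\right) D^{2}{\left(y \right)} = \left(\left(-17 + 10\right) \left(-3\right) - \left(486 - 418\right)\right) \left(5^{2}\right)^{2} = \left(\left(-7\right) \left(-3\right) - \left(486 - 418\right)\right) 25^{2} = \left(21 - 68\right) 625 = \left(-47\right) 625 = -29375$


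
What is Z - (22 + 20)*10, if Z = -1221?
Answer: -1641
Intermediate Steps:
Z - (22 + 20)*10 = -1221 - (22 + 20)*10 = -1221 - 42*10 = -1221 - 1*420 = -1221 - 420 = -1641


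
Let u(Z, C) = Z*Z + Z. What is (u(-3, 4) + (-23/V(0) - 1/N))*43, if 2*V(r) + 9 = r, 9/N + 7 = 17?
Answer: 430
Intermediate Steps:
N = 9/10 (N = 9/(-7 + 17) = 9/10 ≈ 0.90000)
V(r) = -9/2 + r/2
u(Z, C) = Z + Z² (u(Z, C) = Z² + Z = Z + Z²)
(u(-3, 4) + (-23/V(0) - 1/N))*43 = (-3*(1 - 3) + (-23/(-9/2 + (½)*0) - 1/9/10))*43 = (-3*(-2) + (-23/(-9/2 + 0) - 1*10/9))*43 = (6 + (-23/(-9/2) - 10/9))*43 = (6 + (-23*(-2/9) - 10/9))*43 = (6 + (46/9 - 10/9))*43 = (6 + 4)*43 = 10*43 = 430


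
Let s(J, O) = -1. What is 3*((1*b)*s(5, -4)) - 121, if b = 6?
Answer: -139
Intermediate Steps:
3*((1*b)*s(5, -4)) - 121 = 3*((1*6)*(-1)) - 121 = 3*(6*(-1)) - 121 = 3*(-6) - 121 = -18 - 121 = -139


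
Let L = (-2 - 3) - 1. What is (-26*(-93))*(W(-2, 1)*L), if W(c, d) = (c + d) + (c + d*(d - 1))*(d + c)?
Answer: -14508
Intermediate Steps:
L = -6 (L = -5 - 1 = -6)
W(c, d) = c + d + (c + d)*(c + d*(-1 + d)) (W(c, d) = (c + d) + (c + d*(-1 + d))*(c + d) = (c + d) + (c + d)*(c + d*(-1 + d)) = c + d + (c + d)*(c + d*(-1 + d)))
(-26*(-93))*(W(-2, 1)*L) = (-26*(-93))*((-2 + 1 + (-2)**2 + 1**3 - 1*1**2 - 2*1**2)*(-6)) = 2418*((-2 + 1 + 4 + 1 - 1*1 - 2*1)*(-6)) = 2418*((-2 + 1 + 4 + 1 - 1 - 2)*(-6)) = 2418*(1*(-6)) = 2418*(-6) = -14508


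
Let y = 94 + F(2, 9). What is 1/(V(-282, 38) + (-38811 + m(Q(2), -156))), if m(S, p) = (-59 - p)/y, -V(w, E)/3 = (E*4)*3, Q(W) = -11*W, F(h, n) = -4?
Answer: -90/3616013 ≈ -2.4889e-5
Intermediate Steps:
y = 90 (y = 94 - 4 = 90)
V(w, E) = -36*E (V(w, E) = -3*E*4*3 = -3*4*E*3 = -36*E)
m(S, p) = -59/90 - p/90 (m(S, p) = (-59 - p)/90 = (-59 - p)*(1/90) = -59/90 - p/90)
1/(V(-282, 38) + (-38811 + m(Q(2), -156))) = 1/(-36*38 + (-38811 + (-59/90 - 1/90*(-156)))) = 1/(-1368 + (-38811 + (-59/90 + 26/15))) = 1/(-1368 + (-38811 + 97/90)) = 1/(-1368 - 3492893/90) = 1/(-3616013/90) = -90/3616013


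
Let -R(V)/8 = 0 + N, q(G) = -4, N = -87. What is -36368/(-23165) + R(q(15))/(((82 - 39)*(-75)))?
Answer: 6744264/4980475 ≈ 1.3541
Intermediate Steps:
R(V) = 696 (R(V) = -8*(0 - 87) = -8*(-87) = 696)
-36368/(-23165) + R(q(15))/(((82 - 39)*(-75))) = -36368/(-23165) + 696/(((82 - 39)*(-75))) = -36368*(-1/23165) + 696/((43*(-75))) = 36368/23165 + 696/(-3225) = 36368/23165 + 696*(-1/3225) = 36368/23165 - 232/1075 = 6744264/4980475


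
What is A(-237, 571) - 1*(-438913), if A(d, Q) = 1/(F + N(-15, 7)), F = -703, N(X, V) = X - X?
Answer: 308555838/703 ≈ 4.3891e+5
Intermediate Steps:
N(X, V) = 0
A(d, Q) = -1/703 (A(d, Q) = 1/(-703 + 0) = 1/(-703) = -1/703)
A(-237, 571) - 1*(-438913) = -1/703 - 1*(-438913) = -1/703 + 438913 = 308555838/703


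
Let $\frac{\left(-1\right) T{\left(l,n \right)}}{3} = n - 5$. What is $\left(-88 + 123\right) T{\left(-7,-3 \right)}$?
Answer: $840$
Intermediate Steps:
$T{\left(l,n \right)} = 15 - 3 n$ ($T{\left(l,n \right)} = - 3 \left(n - 5\right) = - 3 \left(-5 + n\right) = 15 - 3 n$)
$\left(-88 + 123\right) T{\left(-7,-3 \right)} = \left(-88 + 123\right) \left(15 - -9\right) = 35 \left(15 + 9\right) = 35 \cdot 24 = 840$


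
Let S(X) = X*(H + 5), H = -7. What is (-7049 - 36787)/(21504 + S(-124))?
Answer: -10959/5438 ≈ -2.0153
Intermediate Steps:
S(X) = -2*X (S(X) = X*(-7 + 5) = X*(-2) = -2*X)
(-7049 - 36787)/(21504 + S(-124)) = (-7049 - 36787)/(21504 - 2*(-124)) = -43836/(21504 + 248) = -43836/21752 = -43836*1/21752 = -10959/5438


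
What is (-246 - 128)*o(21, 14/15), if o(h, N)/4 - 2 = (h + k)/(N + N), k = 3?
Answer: -155584/7 ≈ -22226.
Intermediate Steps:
o(h, N) = 8 + 2*(3 + h)/N (o(h, N) = 8 + 4*((h + 3)/(N + N)) = 8 + 4*((3 + h)/((2*N))) = 8 + 4*((3 + h)*(1/(2*N))) = 8 + 4*((3 + h)/(2*N)) = 8 + 2*(3 + h)/N)
(-246 - 128)*o(21, 14/15) = (-246 - 128)*(2*(3 + 21 + 4*(14/15))/((14/15))) = -748*(3 + 21 + 4*(14*(1/15)))/(14*(1/15)) = -748*(3 + 21 + 4*(14/15))/14/15 = -748*15*(3 + 21 + 56/15)/14 = -748*15*416/(14*15) = -374*416/7 = -155584/7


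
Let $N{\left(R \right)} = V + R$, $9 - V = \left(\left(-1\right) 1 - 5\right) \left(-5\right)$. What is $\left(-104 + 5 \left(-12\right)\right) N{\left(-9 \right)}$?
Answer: $4920$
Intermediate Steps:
$V = -21$ ($V = 9 - \left(\left(-1\right) 1 - 5\right) \left(-5\right) = 9 - \left(-1 - 5\right) \left(-5\right) = 9 - \left(-6\right) \left(-5\right) = 9 - 30 = -21$)
$N{\left(R \right)} = -21 + R$
$\left(-104 + 5 \left(-12\right)\right) N{\left(-9 \right)} = \left(-104 + 5 \left(-12\right)\right) \left(-21 - 9\right) = \left(-104 - 60\right) \left(-30\right) = \left(-164\right) \left(-30\right) = 4920$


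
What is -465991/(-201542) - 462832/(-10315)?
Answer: 98086784109/2078905730 ≈ 47.182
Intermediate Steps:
-465991/(-201542) - 462832/(-10315) = -465991*(-1/201542) - 462832*(-1/10315) = 465991/201542 + 462832/10315 = 98086784109/2078905730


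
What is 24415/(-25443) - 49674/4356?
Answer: -26927/2178 ≈ -12.363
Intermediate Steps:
24415/(-25443) - 49674/4356 = 24415*(-1/25443) - 49674*1/4356 = -95/99 - 8279/726 = -26927/2178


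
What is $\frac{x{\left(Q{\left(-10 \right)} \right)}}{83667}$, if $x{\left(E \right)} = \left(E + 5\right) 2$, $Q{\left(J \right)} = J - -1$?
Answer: $- \frac{8}{83667} \approx -9.5617 \cdot 10^{-5}$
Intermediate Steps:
$Q{\left(J \right)} = 1 + J$ ($Q{\left(J \right)} = J + 1 = 1 + J$)
$x{\left(E \right)} = 10 + 2 E$ ($x{\left(E \right)} = \left(5 + E\right) 2 = 10 + 2 E$)
$\frac{x{\left(Q{\left(-10 \right)} \right)}}{83667} = \frac{10 + 2 \left(1 - 10\right)}{83667} = \left(10 + 2 \left(-9\right)\right) \frac{1}{83667} = \left(10 - 18\right) \frac{1}{83667} = \left(-8\right) \frac{1}{83667} = - \frac{8}{83667}$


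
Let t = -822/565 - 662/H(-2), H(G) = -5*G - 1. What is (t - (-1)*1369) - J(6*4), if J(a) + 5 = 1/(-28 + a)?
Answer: 26426533/20340 ≈ 1299.2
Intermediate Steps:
H(G) = -1 - 5*G
t = -381428/5085 (t = -822/565 - 662/(-1 - 5*(-2)) = -822*1/565 - 662/(-1 + 10) = -822/565 - 662/9 = -381428/5085 ≈ -75.010)
J(a) = -5 + 1/(-28 + a)
(t - (-1)*1369) - J(6*4) = (-381428/5085 - (-1)*1369) - (141 - 30*4)/(-28 + 6*4) = (-381428/5085 - 1*(-1369)) - (141 - 5*24)/(-28 + 24) = (-381428/5085 + 1369) - (141 - 120)/(-4) = 6579937/5085 - (-1)*21/4 = 6579937/5085 - 1*(-21/4) = 6579937/5085 + 21/4 = 26426533/20340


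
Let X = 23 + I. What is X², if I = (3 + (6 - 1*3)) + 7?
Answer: 1296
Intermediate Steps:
I = 13 (I = (3 + (6 - 3)) + 7 = (3 + 3) + 7 = 6 + 7 = 13)
X = 36 (X = 23 + 13 = 36)
X² = 36² = 1296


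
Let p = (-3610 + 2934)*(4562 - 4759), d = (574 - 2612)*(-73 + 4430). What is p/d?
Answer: -66586/4439783 ≈ -0.014998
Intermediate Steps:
d = -8879566 (d = -2038*4357 = -8879566)
p = 133172 (p = -676*(-197) = 133172)
p/d = 133172/(-8879566) = 133172*(-1/8879566) = -66586/4439783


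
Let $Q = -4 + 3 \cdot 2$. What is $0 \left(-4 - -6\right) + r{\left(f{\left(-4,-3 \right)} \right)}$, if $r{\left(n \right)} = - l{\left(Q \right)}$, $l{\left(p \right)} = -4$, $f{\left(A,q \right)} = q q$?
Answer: $4$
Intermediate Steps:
$Q = 2$ ($Q = -4 + 6 = 2$)
$f{\left(A,q \right)} = q^{2}$
$r{\left(n \right)} = 4$ ($r{\left(n \right)} = \left(-1\right) \left(-4\right) = 4$)
$0 \left(-4 - -6\right) + r{\left(f{\left(-4,-3 \right)} \right)} = 0 \left(-4 - -6\right) + 4 = 0 \left(-4 + 6\right) + 4 = 0 \cdot 2 + 4 = 0 + 4 = 4$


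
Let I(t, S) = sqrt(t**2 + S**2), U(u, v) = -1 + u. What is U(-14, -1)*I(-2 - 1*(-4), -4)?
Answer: -30*sqrt(5) ≈ -67.082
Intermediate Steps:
I(t, S) = sqrt(S**2 + t**2)
U(-14, -1)*I(-2 - 1*(-4), -4) = (-1 - 14)*sqrt((-4)**2 + (-2 - 1*(-4))**2) = -15*sqrt(16 + (-2 + 4)**2) = -15*sqrt(16 + 2**2) = -15*sqrt(16 + 4) = -30*sqrt(5)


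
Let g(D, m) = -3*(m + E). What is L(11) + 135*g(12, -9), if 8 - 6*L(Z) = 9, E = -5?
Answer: 34019/6 ≈ 5669.8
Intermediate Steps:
L(Z) = -⅙ (L(Z) = 4/3 - ⅙*9 = 4/3 - 3/2 = -⅙)
g(D, m) = 15 - 3*m (g(D, m) = -3*(m - 5) = -3*(-5 + m) = 15 - 3*m)
L(11) + 135*g(12, -9) = -⅙ + 135*(15 - 3*(-9)) = -⅙ + 135*(15 + 27) = -⅙ + 135*42 = -⅙ + 5670 = 34019/6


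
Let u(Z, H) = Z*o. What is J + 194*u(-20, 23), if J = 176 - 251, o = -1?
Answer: 3805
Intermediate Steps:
J = -75
u(Z, H) = -Z (u(Z, H) = Z*(-1) = -Z)
J + 194*u(-20, 23) = -75 + 194*(-1*(-20)) = -75 + 194*20 = -75 + 3880 = 3805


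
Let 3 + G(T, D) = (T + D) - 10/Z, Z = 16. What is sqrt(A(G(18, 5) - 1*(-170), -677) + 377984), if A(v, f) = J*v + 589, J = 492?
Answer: sqrt(1886982)/2 ≈ 686.84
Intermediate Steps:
G(T, D) = -29/8 + D + T (G(T, D) = -3 + ((T + D) - 10/16) = -3 + ((D + T) - 10*1/16) = -3 + ((D + T) - 5/8) = -3 + (-5/8 + D + T) = -29/8 + D + T)
A(v, f) = 589 + 492*v (A(v, f) = 492*v + 589 = 589 + 492*v)
sqrt(A(G(18, 5) - 1*(-170), -677) + 377984) = sqrt((589 + 492*((-29/8 + 5 + 18) - 1*(-170))) + 377984) = sqrt((589 + 492*(155/8 + 170)) + 377984) = sqrt((589 + 492*(1515/8)) + 377984) = sqrt((589 + 186345/2) + 377984) = sqrt(187523/2 + 377984) = sqrt(943491/2) = sqrt(1886982)/2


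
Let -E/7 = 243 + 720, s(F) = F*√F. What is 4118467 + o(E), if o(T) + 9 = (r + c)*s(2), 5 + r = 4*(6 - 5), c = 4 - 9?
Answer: 4118458 - 12*√2 ≈ 4.1184e+6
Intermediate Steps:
s(F) = F^(3/2)
c = -5
E = -6741 (E = -7*(243 + 720) = -7*963 = -6741)
r = -1 (r = -5 + 4*(6 - 5) = -5 + 4*1 = -5 + 4 = -1)
o(T) = -9 - 12*√2 (o(T) = -9 + (-1 - 5)*2^(3/2) = -9 - 12*√2)
4118467 + o(E) = 4118467 + (-9 - 12*√2) = 4118458 - 12*√2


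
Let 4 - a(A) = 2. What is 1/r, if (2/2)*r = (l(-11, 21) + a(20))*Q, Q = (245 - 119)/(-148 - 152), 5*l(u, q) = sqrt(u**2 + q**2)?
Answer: 1250/4851 - 125*sqrt(562)/4851 ≈ -0.35319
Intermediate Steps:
l(u, q) = sqrt(q**2 + u**2)/5 (l(u, q) = sqrt(u**2 + q**2)/5 = sqrt(q**2 + u**2)/5)
a(A) = 2 (a(A) = 4 - 1*2 = 4 - 2 = 2)
Q = -21/50 (Q = 126/(-300) = 126*(-1/300) = -21/50 ≈ -0.42000)
r = -21/25 - 21*sqrt(562)/250 (r = (sqrt(21**2 + (-11)**2)/5 + 2)*(-21/50) = (sqrt(441 + 121)/5 + 2)*(-21/50) = (sqrt(562)/5 + 2)*(-21/50) = (2 + sqrt(562)/5)*(-21/50) = -21/25 - 21*sqrt(562)/250 ≈ -2.8313)
1/r = 1/(-21/25 - 21*sqrt(562)/250)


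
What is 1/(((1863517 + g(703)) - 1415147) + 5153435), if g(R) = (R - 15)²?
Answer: 1/6075149 ≈ 1.6460e-7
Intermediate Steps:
g(R) = (-15 + R)²
1/(((1863517 + g(703)) - 1415147) + 5153435) = 1/(((1863517 + (-15 + 703)²) - 1415147) + 5153435) = 1/(((1863517 + 688²) - 1415147) + 5153435) = 1/(((1863517 + 473344) - 1415147) + 5153435) = 1/((2336861 - 1415147) + 5153435) = 1/(921714 + 5153435) = 1/6075149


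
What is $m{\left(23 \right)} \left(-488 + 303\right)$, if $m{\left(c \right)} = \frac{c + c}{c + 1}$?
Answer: $- \frac{4255}{12} \approx -354.58$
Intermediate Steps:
$m{\left(c \right)} = \frac{2 c}{1 + c}$
$m{\left(23 \right)} \left(-488 + 303\right) = 2 \cdot 23 \frac{1}{1 + 23} \left(-488 + 303\right) = 2 \cdot 23 \cdot \frac{1}{24} \left(-185\right) = \frac{23}{12} \left(-185\right) = - \frac{4255}{12}$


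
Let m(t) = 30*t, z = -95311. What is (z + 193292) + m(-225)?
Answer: 91231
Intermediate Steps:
(z + 193292) + m(-225) = (-95311 + 193292) + 30*(-225) = 97981 - 6750 = 91231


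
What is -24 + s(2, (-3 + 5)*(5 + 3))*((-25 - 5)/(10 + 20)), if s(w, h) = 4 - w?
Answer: -26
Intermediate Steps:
-24 + s(2, (-3 + 5)*(5 + 3))*((-25 - 5)/(10 + 20)) = -24 + (4 - 1*2)*((-25 - 5)/(10 + 20)) = -24 + (4 - 2)*(-30/30) = -24 + 2*(-30*1/30) = -24 + 2*(-1) = -24 - 2 = -26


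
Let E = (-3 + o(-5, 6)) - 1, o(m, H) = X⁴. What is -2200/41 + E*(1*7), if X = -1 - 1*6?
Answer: 685739/41 ≈ 16725.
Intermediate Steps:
X = -7 (X = -1 - 6 = -7)
o(m, H) = 2401 (o(m, H) = (-7)⁴ = 2401)
E = 2397 (E = (-3 + 2401) - 1 = 2398 - 1 = 2397)
-2200/41 + E*(1*7) = -2200/41 + 2397*(1*7) = -2200/41 + 2397*7 = -50*44/41 + 16779 = -2200/41 + 16779 = 685739/41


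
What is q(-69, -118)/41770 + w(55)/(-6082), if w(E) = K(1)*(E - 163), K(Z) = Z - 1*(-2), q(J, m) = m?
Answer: 3203951/63511285 ≈ 0.050447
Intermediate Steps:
K(Z) = 2 + Z (K(Z) = Z + 2 = 2 + Z)
w(E) = -489 + 3*E (w(E) = (2 + 1)*(E - 163) = 3*(-163 + E) = -489 + 3*E)
q(-69, -118)/41770 + w(55)/(-6082) = -118/41770 + (-489 + 3*55)/(-6082) = -118*1/41770 + (-489 + 165)*(-1/6082) = -59/20885 - 324*(-1/6082) = -59/20885 + 162/3041 = 3203951/63511285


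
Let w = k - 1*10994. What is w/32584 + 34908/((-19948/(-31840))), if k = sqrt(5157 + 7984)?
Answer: 4526992829021/81248204 + sqrt(13141)/32584 ≈ 55718.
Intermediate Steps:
k = sqrt(13141) ≈ 114.63
w = -10994 + sqrt(13141) (w = sqrt(13141) - 1*10994 = sqrt(13141) - 10994 = -10994 + sqrt(13141) ≈ -10879.)
w/32584 + 34908/((-19948/(-31840))) = (-10994 + sqrt(13141))/32584 + 34908/((-19948/(-31840))) = (-10994 + sqrt(13141))*(1/32584) + 34908/((-19948*(-1/31840))) = (-5497/16292 + sqrt(13141)/32584) + 34908/(4987/7960) = (-5497/16292 + sqrt(13141)/32584) + 34908*(7960/4987) = (-5497/16292 + sqrt(13141)/32584) + 277867680/4987 = 4526992829021/81248204 + sqrt(13141)/32584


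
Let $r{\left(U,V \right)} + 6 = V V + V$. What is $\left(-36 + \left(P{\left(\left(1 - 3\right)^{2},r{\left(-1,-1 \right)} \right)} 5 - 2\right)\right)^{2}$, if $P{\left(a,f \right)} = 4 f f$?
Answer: $465124$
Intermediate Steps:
$r{\left(U,V \right)} = -6 + V + V^{2}$ ($r{\left(U,V \right)} = -6 + \left(V V + V\right) = -6 + \left(V^{2} + V\right) = -6 + \left(V + V^{2}\right) = -6 + V + V^{2}$)
$P{\left(a,f \right)} = 4 f^{2}$
$\left(-36 + \left(P{\left(\left(1 - 3\right)^{2},r{\left(-1,-1 \right)} \right)} 5 - 2\right)\right)^{2} = \left(-36 - \left(2 - 4 \left(-6 - 1 + \left(-1\right)^{2}\right)^{2} \cdot 5\right)\right)^{2} = \left(-36 - \left(2 - 4 \left(-6 - 1 + 1\right)^{2} \cdot 5\right)\right)^{2} = \left(-36 - \left(2 - 4 \left(-6\right)^{2} \cdot 5\right)\right)^{2} = \left(-36 - \left(2 - 4 \cdot 36 \cdot 5\right)\right)^{2} = \left(-36 + \left(144 \cdot 5 - 2\right)\right)^{2} = \left(-36 + \left(720 - 2\right)\right)^{2} = \left(-36 + 718\right)^{2} = 682^{2} = 465124$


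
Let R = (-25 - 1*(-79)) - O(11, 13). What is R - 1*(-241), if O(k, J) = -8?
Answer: 303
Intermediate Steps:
R = 62 (R = (-25 - 1*(-79)) - 1*(-8) = (-25 + 79) + 8 = 54 + 8 = 62)
R - 1*(-241) = 62 - 1*(-241) = 62 + 241 = 303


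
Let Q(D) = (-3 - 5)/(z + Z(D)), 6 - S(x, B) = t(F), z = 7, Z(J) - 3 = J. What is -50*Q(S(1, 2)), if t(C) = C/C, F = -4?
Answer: 80/3 ≈ 26.667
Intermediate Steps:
t(C) = 1
Z(J) = 3 + J
S(x, B) = 5 (S(x, B) = 6 - 1*1 = 6 - 1 = 5)
Q(D) = -8/(10 + D) (Q(D) = (-3 - 5)/(7 + (3 + D)) = -8/(10 + D))
-50*Q(S(1, 2)) = -(-400)/(10 + 5) = -(-400)/15 = -50*(-8/15) = 80/3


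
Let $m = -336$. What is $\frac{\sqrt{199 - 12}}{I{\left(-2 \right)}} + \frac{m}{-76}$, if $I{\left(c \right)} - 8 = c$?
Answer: $\frac{84}{19} + \frac{\sqrt{187}}{6} \approx 6.7002$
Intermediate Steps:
$I{\left(c \right)} = 8 + c$
$\frac{\sqrt{199 - 12}}{I{\left(-2 \right)}} + \frac{m}{-76} = \frac{\sqrt{199 - 12}}{8 - 2} - \frac{336}{-76} = \frac{\sqrt{199 - 12}}{6} - - \frac{84}{19} = \sqrt{187} \cdot \frac{1}{6} + \frac{84}{19} = \frac{\sqrt{187}}{6} + \frac{84}{19} = \frac{84}{19} + \frac{\sqrt{187}}{6}$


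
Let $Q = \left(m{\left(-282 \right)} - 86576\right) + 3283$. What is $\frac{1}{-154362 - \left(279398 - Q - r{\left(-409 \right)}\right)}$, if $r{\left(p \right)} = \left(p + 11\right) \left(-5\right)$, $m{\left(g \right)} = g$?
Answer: $- \frac{1}{515345} \approx -1.9404 \cdot 10^{-6}$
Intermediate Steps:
$r{\left(p \right)} = -55 - 5 p$ ($r{\left(p \right)} = \left(11 + p\right) \left(-5\right) = -55 - 5 p$)
$Q = -83575$ ($Q = \left(-282 - 86576\right) + 3283 = -86858 + 3283 = -83575$)
$\frac{1}{-154362 - \left(279398 - Q - r{\left(-409 \right)}\right)} = \frac{1}{-154362 - 360983} = \frac{1}{-515345} = - \frac{1}{515345}$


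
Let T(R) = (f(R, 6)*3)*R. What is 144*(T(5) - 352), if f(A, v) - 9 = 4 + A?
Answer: -11808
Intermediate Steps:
f(A, v) = 13 + A (f(A, v) = 9 + (4 + A) = 13 + A)
T(R) = R*(39 + 3*R) (T(R) = ((13 + R)*3)*R = (39 + 3*R)*R = R*(39 + 3*R))
144*(T(5) - 352) = 144*(3*5*(13 + 5) - 352) = 144*(3*5*18 - 352) = 144*(270 - 352) = 144*(-82) = -11808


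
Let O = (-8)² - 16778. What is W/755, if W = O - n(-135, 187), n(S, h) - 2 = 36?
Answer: -16752/755 ≈ -22.188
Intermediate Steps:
n(S, h) = 38 (n(S, h) = 2 + 36 = 38)
O = -16714 (O = 64 - 16778 = -16714)
W = -16752 (W = -16714 - 1*38 = -16714 - 38 = -16752)
W/755 = -16752/755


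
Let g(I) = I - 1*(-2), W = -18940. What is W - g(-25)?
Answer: -18917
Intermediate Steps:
g(I) = 2 + I (g(I) = I + 2 = 2 + I)
W - g(-25) = -18940 - (2 - 25) = -18940 - 1*(-23) = -18940 + 23 = -18917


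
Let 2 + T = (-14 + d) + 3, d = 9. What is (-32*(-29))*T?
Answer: -3712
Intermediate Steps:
T = -4 (T = -2 + ((-14 + 9) + 3) = -2 + (-5 + 3) = -2 - 2 = -4)
(-32*(-29))*T = -32*(-29)*(-4) = 928*(-4) = -3712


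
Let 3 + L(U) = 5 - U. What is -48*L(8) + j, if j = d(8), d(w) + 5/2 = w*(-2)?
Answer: 539/2 ≈ 269.50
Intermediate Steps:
d(w) = -5/2 - 2*w (d(w) = -5/2 + w*(-2) = -5/2 - 2*w)
j = -37/2 (j = -5/2 - 2*8 = -5/2 - 16 = -37/2 ≈ -18.500)
L(U) = 2 - U (L(U) = -3 + (5 - U) = 2 - U)
-48*L(8) + j = -48*(2 - 1*8) - 37/2 = -48*(2 - 8) - 37/2 = -48*(-6) - 37/2 = 288 - 37/2 = 539/2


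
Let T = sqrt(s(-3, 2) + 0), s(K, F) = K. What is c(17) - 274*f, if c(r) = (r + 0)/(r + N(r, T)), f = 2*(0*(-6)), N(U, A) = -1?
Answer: 17/16 ≈ 1.0625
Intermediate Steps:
T = I*sqrt(3) (T = sqrt(-3 + 0) = sqrt(-3) = I*sqrt(3) ≈ 1.732*I)
f = 0 (f = 2*0 = 0)
c(r) = r/(-1 + r) (c(r) = (r + 0)/(r - 1) = r/(-1 + r))
c(17) - 274*f = 17/(-1 + 17) - 274*0 = 17/16 + 0 = 17/16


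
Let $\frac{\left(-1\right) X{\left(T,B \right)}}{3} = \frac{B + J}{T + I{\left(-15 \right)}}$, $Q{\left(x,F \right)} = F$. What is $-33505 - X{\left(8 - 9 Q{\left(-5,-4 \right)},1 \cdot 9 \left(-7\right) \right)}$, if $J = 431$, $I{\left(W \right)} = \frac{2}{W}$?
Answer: $- \frac{11014865}{329} \approx -33480.0$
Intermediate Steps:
$X{\left(T,B \right)} = - \frac{3 \left(431 + B\right)}{- \frac{2}{15} + T}$ ($X{\left(T,B \right)} = - 3 \frac{B + 431}{T + \frac{2}{-15}} = - 3 \frac{431 + B}{T + 2 \left(- \frac{1}{15}\right)} = - 3 \frac{431 + B}{T - \frac{2}{15}} = - 3 \frac{431 + B}{- \frac{2}{15} + T} = - \frac{3 \left(431 + B\right)}{- \frac{2}{15} + T}$)
$-33505 - X{\left(8 - 9 Q{\left(-5,-4 \right)},1 \cdot 9 \left(-7\right) \right)} = -33505 - \frac{45 \left(-431 - 1 \cdot 9 \left(-7\right)\right)}{-2 + 15 \left(8 - -36\right)} = -33505 - \frac{45 \left(-431 - 9 \left(-7\right)\right)}{-2 + 15 \left(8 + 36\right)} = -33505 - \frac{45 \left(-431 - -63\right)}{-2 + 15 \cdot 44} = -33505 - \frac{45 \left(-431 + 63\right)}{-2 + 660} = -33505 - 45 \cdot \frac{1}{658} \left(-368\right) = -33505 - - \frac{8280}{329} = -33505 + \frac{8280}{329} = - \frac{11014865}{329}$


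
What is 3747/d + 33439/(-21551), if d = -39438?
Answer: -466506293/283309446 ≈ -1.6466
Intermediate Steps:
3747/d + 33439/(-21551) = 3747/(-39438) + 33439/(-21551) = 3747*(-1/39438) + 33439*(-1/21551) = -1249/13146 - 33439/21551 = -466506293/283309446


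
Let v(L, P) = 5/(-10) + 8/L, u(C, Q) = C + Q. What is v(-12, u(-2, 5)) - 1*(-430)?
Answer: 2573/6 ≈ 428.83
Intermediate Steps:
v(L, P) = -½ + 8/L (v(L, P) = 5*(-⅒) + 8/L = -½ + 8/L)
v(-12, u(-2, 5)) - 1*(-430) = (½)*(16 - 1*(-12))/(-12) - 1*(-430) = (½)*(-1/12)*(16 + 12) + 430 = (½)*(-1/12)*28 + 430 = -7/6 + 430 = 2573/6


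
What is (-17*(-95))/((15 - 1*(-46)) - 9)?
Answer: 1615/52 ≈ 31.058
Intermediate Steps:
(-17*(-95))/((15 - 1*(-46)) - 9) = 1615/((15 + 46) - 9) = 1615/(61 - 9) = 1615/52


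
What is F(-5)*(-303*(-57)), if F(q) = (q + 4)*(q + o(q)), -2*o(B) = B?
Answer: 86355/2 ≈ 43178.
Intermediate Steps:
o(B) = -B/2
F(q) = q*(4 + q)/2 (F(q) = (q + 4)*(q - q/2) = (4 + q)*(q/2) = q*(4 + q)/2)
F(-5)*(-303*(-57)) = ((1/2)*(-5)*(4 - 5))*(-303*(-57)) = ((1/2)*(-5)*(-1))*17271 = (5/2)*17271 = 86355/2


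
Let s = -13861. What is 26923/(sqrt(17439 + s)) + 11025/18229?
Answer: 11025/18229 + 26923*sqrt(3578)/3578 ≈ 450.70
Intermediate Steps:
26923/(sqrt(17439 + s)) + 11025/18229 = 26923/(sqrt(17439 - 13861)) + 11025/18229 = 26923/(sqrt(3578)) + 11025*(1/18229) = 26923*(sqrt(3578)/3578) + 11025/18229 = 26923*sqrt(3578)/3578 + 11025/18229 = 11025/18229 + 26923*sqrt(3578)/3578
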